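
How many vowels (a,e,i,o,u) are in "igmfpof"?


Input: igmfpof
Checking each character:
  'i' at position 0: vowel (running total: 1)
  'g' at position 1: consonant
  'm' at position 2: consonant
  'f' at position 3: consonant
  'p' at position 4: consonant
  'o' at position 5: vowel (running total: 2)
  'f' at position 6: consonant
Total vowels: 2

2


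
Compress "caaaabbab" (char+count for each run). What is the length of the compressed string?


Input: caaaabbab
Runs:
  'c' x 1 => "c1"
  'a' x 4 => "a4"
  'b' x 2 => "b2"
  'a' x 1 => "a1"
  'b' x 1 => "b1"
Compressed: "c1a4b2a1b1"
Compressed length: 10

10


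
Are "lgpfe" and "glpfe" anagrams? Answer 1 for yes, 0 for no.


Strings: "lgpfe", "glpfe"
Sorted first:  efglp
Sorted second: efglp
Sorted forms match => anagrams

1


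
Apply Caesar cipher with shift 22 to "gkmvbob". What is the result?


Caesar cipher: shift "gkmvbob" by 22
  'g' (pos 6) + 22 = pos 2 = 'c'
  'k' (pos 10) + 22 = pos 6 = 'g'
  'm' (pos 12) + 22 = pos 8 = 'i'
  'v' (pos 21) + 22 = pos 17 = 'r'
  'b' (pos 1) + 22 = pos 23 = 'x'
  'o' (pos 14) + 22 = pos 10 = 'k'
  'b' (pos 1) + 22 = pos 23 = 'x'
Result: cgirxkx

cgirxkx


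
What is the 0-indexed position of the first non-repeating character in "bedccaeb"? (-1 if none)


Input: bedccaeb
Character frequencies:
  'a': 1
  'b': 2
  'c': 2
  'd': 1
  'e': 2
Scanning left to right for freq == 1:
  Position 0 ('b'): freq=2, skip
  Position 1 ('e'): freq=2, skip
  Position 2 ('d'): unique! => answer = 2

2


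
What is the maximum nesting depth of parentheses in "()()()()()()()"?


Input: "()()()()()()()"
Tracking depth:
  Position 0 '(': depth becomes 1
  Position 1 ')': depth becomes 0
  Position 2 '(': depth becomes 1
  Position 3 ')': depth becomes 0
  Position 4 '(': depth becomes 1
  Position 5 ')': depth becomes 0
  Position 6 '(': depth becomes 1
  Position 7 ')': depth becomes 0
  Position 8 '(': depth becomes 1
  Position 9 ')': depth becomes 0
  Position 10 '(': depth becomes 1
  Position 11 ')': depth becomes 0
  Position 12 '(': depth becomes 1
  Position 13 ')': depth becomes 0
Maximum depth reached: 1

1


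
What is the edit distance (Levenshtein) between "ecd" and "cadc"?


Computing edit distance: "ecd" -> "cadc"
DP table:
           c    a    d    c
      0    1    2    3    4
  e   1    1    2    3    4
  c   2    1    2    3    3
  d   3    2    2    2    3
Edit distance = dp[3][4] = 3

3


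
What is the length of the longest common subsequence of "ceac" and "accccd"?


LCS of "ceac" and "accccd"
DP table:
           a    c    c    c    c    d
      0    0    0    0    0    0    0
  c   0    0    1    1    1    1    1
  e   0    0    1    1    1    1    1
  a   0    1    1    1    1    1    1
  c   0    1    2    2    2    2    2
LCS length = dp[4][6] = 2

2


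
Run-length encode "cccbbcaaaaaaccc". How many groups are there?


Input: cccbbcaaaaaaccc
Scanning for consecutive runs:
  Group 1: 'c' x 3 (positions 0-2)
  Group 2: 'b' x 2 (positions 3-4)
  Group 3: 'c' x 1 (positions 5-5)
  Group 4: 'a' x 6 (positions 6-11)
  Group 5: 'c' x 3 (positions 12-14)
Total groups: 5

5


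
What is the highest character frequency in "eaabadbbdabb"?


Input: eaabadbbdabb
Character counts:
  'a': 4
  'b': 5
  'd': 2
  'e': 1
Maximum frequency: 5

5


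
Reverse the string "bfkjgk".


Input: bfkjgk
Reading characters right to left:
  Position 5: 'k'
  Position 4: 'g'
  Position 3: 'j'
  Position 2: 'k'
  Position 1: 'f'
  Position 0: 'b'
Reversed: kgjkfb

kgjkfb


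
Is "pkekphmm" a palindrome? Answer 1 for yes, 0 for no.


Input: pkekphmm
Reversed: mmhpkekp
  Compare pos 0 ('p') with pos 7 ('m'): MISMATCH
  Compare pos 1 ('k') with pos 6 ('m'): MISMATCH
  Compare pos 2 ('e') with pos 5 ('h'): MISMATCH
  Compare pos 3 ('k') with pos 4 ('p'): MISMATCH
Result: not a palindrome

0


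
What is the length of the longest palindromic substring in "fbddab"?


Input: "fbddab"
Checking substrings for palindromes:
  [2:4] "dd" (len 2) => palindrome
Longest palindromic substring: "dd" with length 2

2


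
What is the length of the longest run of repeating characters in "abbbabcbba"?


Input: "abbbabcbba"
Scanning for longest run:
  Position 1 ('b'): new char, reset run to 1
  Position 2 ('b'): continues run of 'b', length=2
  Position 3 ('b'): continues run of 'b', length=3
  Position 4 ('a'): new char, reset run to 1
  Position 5 ('b'): new char, reset run to 1
  Position 6 ('c'): new char, reset run to 1
  Position 7 ('b'): new char, reset run to 1
  Position 8 ('b'): continues run of 'b', length=2
  Position 9 ('a'): new char, reset run to 1
Longest run: 'b' with length 3

3


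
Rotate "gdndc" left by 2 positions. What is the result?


Input: "gdndc", rotate left by 2
First 2 characters: "gd"
Remaining characters: "ndc"
Concatenate remaining + first: "ndc" + "gd" = "ndcgd"

ndcgd


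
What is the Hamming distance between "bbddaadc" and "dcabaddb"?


Comparing "bbddaadc" and "dcabaddb" position by position:
  Position 0: 'b' vs 'd' => differ
  Position 1: 'b' vs 'c' => differ
  Position 2: 'd' vs 'a' => differ
  Position 3: 'd' vs 'b' => differ
  Position 4: 'a' vs 'a' => same
  Position 5: 'a' vs 'd' => differ
  Position 6: 'd' vs 'd' => same
  Position 7: 'c' vs 'b' => differ
Total differences (Hamming distance): 6

6


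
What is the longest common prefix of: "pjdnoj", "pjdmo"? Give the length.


Words: pjdnoj, pjdmo
  Position 0: all 'p' => match
  Position 1: all 'j' => match
  Position 2: all 'd' => match
  Position 3: ('n', 'm') => mismatch, stop
LCP = "pjd" (length 3)

3


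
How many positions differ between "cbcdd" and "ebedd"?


Comparing "cbcdd" and "ebedd" position by position:
  Position 0: 'c' vs 'e' => DIFFER
  Position 1: 'b' vs 'b' => same
  Position 2: 'c' vs 'e' => DIFFER
  Position 3: 'd' vs 'd' => same
  Position 4: 'd' vs 'd' => same
Positions that differ: 2

2


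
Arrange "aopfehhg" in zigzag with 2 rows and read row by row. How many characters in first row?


Zigzag "aopfehhg" into 2 rows:
Placing characters:
  'a' => row 0
  'o' => row 1
  'p' => row 0
  'f' => row 1
  'e' => row 0
  'h' => row 1
  'h' => row 0
  'g' => row 1
Rows:
  Row 0: "apeh"
  Row 1: "ofhg"
First row length: 4

4


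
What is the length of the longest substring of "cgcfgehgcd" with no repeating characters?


Input: "cgcfgehgcd"
Sliding window (track last position of each char):
  Position 0 ('c'): window [0,0] length 1 -- new best
  Position 1 ('g'): window [0,1] length 2 -- new best
  Position 2 ('c'): repeat (last at 0), move window start to 1
  Position 2 ('c'): window [1,2] length 2
  Position 3 ('f'): window [1,3] length 3 -- new best
  Position 4 ('g'): repeat (last at 1), move window start to 2
  Position 4 ('g'): window [2,4] length 3
  Position 5 ('e'): window [2,5] length 4 -- new best
  Position 6 ('h'): window [2,6] length 5 -- new best
  Position 7 ('g'): repeat (last at 4), move window start to 5
  Position 7 ('g'): window [5,7] length 3
  Position 8 ('c'): window [5,8] length 4
  Position 9 ('d'): window [5,9] length 5
Longest substring with no repeats: "cfgeh" with length 5

5


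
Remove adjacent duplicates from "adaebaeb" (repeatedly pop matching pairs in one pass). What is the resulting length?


Input: adaebaeb
Stack-based adjacent duplicate removal:
  Read 'a': push. Stack: a
  Read 'd': push. Stack: ad
  Read 'a': push. Stack: ada
  Read 'e': push. Stack: adae
  Read 'b': push. Stack: adaeb
  Read 'a': push. Stack: adaeba
  Read 'e': push. Stack: adaebae
  Read 'b': push. Stack: adaebaeb
Final stack: "adaebaeb" (length 8)

8


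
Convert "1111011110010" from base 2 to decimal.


Input: "1111011110010" in base 2
Positional expansion:
  Digit '1' (value 1) x 2^12 = 4096
  Digit '1' (value 1) x 2^11 = 2048
  Digit '1' (value 1) x 2^10 = 1024
  Digit '1' (value 1) x 2^9 = 512
  Digit '0' (value 0) x 2^8 = 0
  Digit '1' (value 1) x 2^7 = 128
  Digit '1' (value 1) x 2^6 = 64
  Digit '1' (value 1) x 2^5 = 32
  Digit '1' (value 1) x 2^4 = 16
  Digit '0' (value 0) x 2^3 = 0
  Digit '0' (value 0) x 2^2 = 0
  Digit '1' (value 1) x 2^1 = 2
  Digit '0' (value 0) x 2^0 = 0
Sum = 7922

7922


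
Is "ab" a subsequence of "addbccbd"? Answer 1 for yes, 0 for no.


Check if "ab" is a subsequence of "addbccbd"
Greedy scan:
  Position 0 ('a'): matches sub[0] = 'a'
  Position 1 ('d'): no match needed
  Position 2 ('d'): no match needed
  Position 3 ('b'): matches sub[1] = 'b'
  Position 4 ('c'): no match needed
  Position 5 ('c'): no match needed
  Position 6 ('b'): no match needed
  Position 7 ('d'): no match needed
All 2 characters matched => is a subsequence

1


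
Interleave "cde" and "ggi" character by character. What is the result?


Interleaving "cde" and "ggi":
  Position 0: 'c' from first, 'g' from second => "cg"
  Position 1: 'd' from first, 'g' from second => "dg"
  Position 2: 'e' from first, 'i' from second => "ei"
Result: cgdgei

cgdgei


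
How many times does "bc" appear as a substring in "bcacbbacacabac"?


Searching for "bc" in "bcacbbacacabac"
Scanning each position:
  Position 0: "bc" => MATCH
  Position 1: "ca" => no
  Position 2: "ac" => no
  Position 3: "cb" => no
  Position 4: "bb" => no
  Position 5: "ba" => no
  Position 6: "ac" => no
  Position 7: "ca" => no
  Position 8: "ac" => no
  Position 9: "ca" => no
  Position 10: "ab" => no
  Position 11: "ba" => no
  Position 12: "ac" => no
Total occurrences: 1

1


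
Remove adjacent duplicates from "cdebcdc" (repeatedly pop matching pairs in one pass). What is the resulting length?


Input: cdebcdc
Stack-based adjacent duplicate removal:
  Read 'c': push. Stack: c
  Read 'd': push. Stack: cd
  Read 'e': push. Stack: cde
  Read 'b': push. Stack: cdeb
  Read 'c': push. Stack: cdebc
  Read 'd': push. Stack: cdebcd
  Read 'c': push. Stack: cdebcdc
Final stack: "cdebcdc" (length 7)

7


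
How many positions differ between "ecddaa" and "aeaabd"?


Comparing "ecddaa" and "aeaabd" position by position:
  Position 0: 'e' vs 'a' => DIFFER
  Position 1: 'c' vs 'e' => DIFFER
  Position 2: 'd' vs 'a' => DIFFER
  Position 3: 'd' vs 'a' => DIFFER
  Position 4: 'a' vs 'b' => DIFFER
  Position 5: 'a' vs 'd' => DIFFER
Positions that differ: 6

6


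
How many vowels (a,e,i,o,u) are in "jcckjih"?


Input: jcckjih
Checking each character:
  'j' at position 0: consonant
  'c' at position 1: consonant
  'c' at position 2: consonant
  'k' at position 3: consonant
  'j' at position 4: consonant
  'i' at position 5: vowel (running total: 1)
  'h' at position 6: consonant
Total vowels: 1

1


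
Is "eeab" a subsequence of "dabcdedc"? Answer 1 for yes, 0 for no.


Check if "eeab" is a subsequence of "dabcdedc"
Greedy scan:
  Position 0 ('d'): no match needed
  Position 1 ('a'): no match needed
  Position 2 ('b'): no match needed
  Position 3 ('c'): no match needed
  Position 4 ('d'): no match needed
  Position 5 ('e'): matches sub[0] = 'e'
  Position 6 ('d'): no match needed
  Position 7 ('c'): no match needed
Only matched 1/4 characters => not a subsequence

0


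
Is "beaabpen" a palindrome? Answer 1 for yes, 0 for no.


Input: beaabpen
Reversed: nepbaaeb
  Compare pos 0 ('b') with pos 7 ('n'): MISMATCH
  Compare pos 1 ('e') with pos 6 ('e'): match
  Compare pos 2 ('a') with pos 5 ('p'): MISMATCH
  Compare pos 3 ('a') with pos 4 ('b'): MISMATCH
Result: not a palindrome

0


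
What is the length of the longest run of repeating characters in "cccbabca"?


Input: "cccbabca"
Scanning for longest run:
  Position 1 ('c'): continues run of 'c', length=2
  Position 2 ('c'): continues run of 'c', length=3
  Position 3 ('b'): new char, reset run to 1
  Position 4 ('a'): new char, reset run to 1
  Position 5 ('b'): new char, reset run to 1
  Position 6 ('c'): new char, reset run to 1
  Position 7 ('a'): new char, reset run to 1
Longest run: 'c' with length 3

3


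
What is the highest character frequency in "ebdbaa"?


Input: ebdbaa
Character counts:
  'a': 2
  'b': 2
  'd': 1
  'e': 1
Maximum frequency: 2

2


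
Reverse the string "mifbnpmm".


Input: mifbnpmm
Reading characters right to left:
  Position 7: 'm'
  Position 6: 'm'
  Position 5: 'p'
  Position 4: 'n'
  Position 3: 'b'
  Position 2: 'f'
  Position 1: 'i'
  Position 0: 'm'
Reversed: mmpnbfim

mmpnbfim


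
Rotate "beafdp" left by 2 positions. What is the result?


Input: "beafdp", rotate left by 2
First 2 characters: "be"
Remaining characters: "afdp"
Concatenate remaining + first: "afdp" + "be" = "afdpbe"

afdpbe


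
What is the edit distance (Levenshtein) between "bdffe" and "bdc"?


Computing edit distance: "bdffe" -> "bdc"
DP table:
           b    d    c
      0    1    2    3
  b   1    0    1    2
  d   2    1    0    1
  f   3    2    1    1
  f   4    3    2    2
  e   5    4    3    3
Edit distance = dp[5][3] = 3

3


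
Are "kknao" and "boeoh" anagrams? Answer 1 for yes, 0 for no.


Strings: "kknao", "boeoh"
Sorted first:  akkno
Sorted second: behoo
Differ at position 0: 'a' vs 'b' => not anagrams

0


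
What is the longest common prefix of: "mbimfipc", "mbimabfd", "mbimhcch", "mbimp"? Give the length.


Words: mbimfipc, mbimabfd, mbimhcch, mbimp
  Position 0: all 'm' => match
  Position 1: all 'b' => match
  Position 2: all 'i' => match
  Position 3: all 'm' => match
  Position 4: ('f', 'a', 'h', 'p') => mismatch, stop
LCP = "mbim" (length 4)

4


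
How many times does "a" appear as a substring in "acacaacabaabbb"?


Searching for "a" in "acacaacabaabbb"
Scanning each position:
  Position 0: "a" => MATCH
  Position 1: "c" => no
  Position 2: "a" => MATCH
  Position 3: "c" => no
  Position 4: "a" => MATCH
  Position 5: "a" => MATCH
  Position 6: "c" => no
  Position 7: "a" => MATCH
  Position 8: "b" => no
  Position 9: "a" => MATCH
  Position 10: "a" => MATCH
  Position 11: "b" => no
  Position 12: "b" => no
  Position 13: "b" => no
Total occurrences: 7

7


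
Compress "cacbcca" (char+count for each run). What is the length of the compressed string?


Input: cacbcca
Runs:
  'c' x 1 => "c1"
  'a' x 1 => "a1"
  'c' x 1 => "c1"
  'b' x 1 => "b1"
  'c' x 2 => "c2"
  'a' x 1 => "a1"
Compressed: "c1a1c1b1c2a1"
Compressed length: 12

12


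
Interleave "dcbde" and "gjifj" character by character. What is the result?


Interleaving "dcbde" and "gjifj":
  Position 0: 'd' from first, 'g' from second => "dg"
  Position 1: 'c' from first, 'j' from second => "cj"
  Position 2: 'b' from first, 'i' from second => "bi"
  Position 3: 'd' from first, 'f' from second => "df"
  Position 4: 'e' from first, 'j' from second => "ej"
Result: dgcjbidfej

dgcjbidfej


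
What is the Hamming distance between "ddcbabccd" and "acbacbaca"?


Comparing "ddcbabccd" and "acbacbaca" position by position:
  Position 0: 'd' vs 'a' => differ
  Position 1: 'd' vs 'c' => differ
  Position 2: 'c' vs 'b' => differ
  Position 3: 'b' vs 'a' => differ
  Position 4: 'a' vs 'c' => differ
  Position 5: 'b' vs 'b' => same
  Position 6: 'c' vs 'a' => differ
  Position 7: 'c' vs 'c' => same
  Position 8: 'd' vs 'a' => differ
Total differences (Hamming distance): 7

7


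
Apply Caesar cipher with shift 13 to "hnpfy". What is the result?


Caesar cipher: shift "hnpfy" by 13
  'h' (pos 7) + 13 = pos 20 = 'u'
  'n' (pos 13) + 13 = pos 0 = 'a'
  'p' (pos 15) + 13 = pos 2 = 'c'
  'f' (pos 5) + 13 = pos 18 = 's'
  'y' (pos 24) + 13 = pos 11 = 'l'
Result: uacsl

uacsl


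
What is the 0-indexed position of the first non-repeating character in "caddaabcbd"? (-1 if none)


Input: caddaabcbd
Character frequencies:
  'a': 3
  'b': 2
  'c': 2
  'd': 3
Scanning left to right for freq == 1:
  Position 0 ('c'): freq=2, skip
  Position 1 ('a'): freq=3, skip
  Position 2 ('d'): freq=3, skip
  Position 3 ('d'): freq=3, skip
  Position 4 ('a'): freq=3, skip
  Position 5 ('a'): freq=3, skip
  Position 6 ('b'): freq=2, skip
  Position 7 ('c'): freq=2, skip
  Position 8 ('b'): freq=2, skip
  Position 9 ('d'): freq=3, skip
  No unique character found => answer = -1

-1


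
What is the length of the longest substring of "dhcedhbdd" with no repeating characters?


Input: "dhcedhbdd"
Sliding window (track last position of each char):
  Position 0 ('d'): window [0,0] length 1 -- new best
  Position 1 ('h'): window [0,1] length 2 -- new best
  Position 2 ('c'): window [0,2] length 3 -- new best
  Position 3 ('e'): window [0,3] length 4 -- new best
  Position 4 ('d'): repeat (last at 0), move window start to 1
  Position 4 ('d'): window [1,4] length 4
  Position 5 ('h'): repeat (last at 1), move window start to 2
  Position 5 ('h'): window [2,5] length 4
  Position 6 ('b'): window [2,6] length 5 -- new best
  Position 7 ('d'): repeat (last at 4), move window start to 5
  Position 7 ('d'): window [5,7] length 3
  Position 8 ('d'): repeat (last at 7), move window start to 8
  Position 8 ('d'): window [8,8] length 1
Longest substring with no repeats: "cedhb" with length 5

5


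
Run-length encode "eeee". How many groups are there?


Input: eeee
Scanning for consecutive runs:
  Group 1: 'e' x 4 (positions 0-3)
Total groups: 1

1


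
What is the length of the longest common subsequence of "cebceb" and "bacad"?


LCS of "cebceb" and "bacad"
DP table:
           b    a    c    a    d
      0    0    0    0    0    0
  c   0    0    0    1    1    1
  e   0    0    0    1    1    1
  b   0    1    1    1    1    1
  c   0    1    1    2    2    2
  e   0    1    1    2    2    2
  b   0    1    1    2    2    2
LCS length = dp[6][5] = 2

2


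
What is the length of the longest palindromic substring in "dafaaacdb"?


Input: "dafaaacdb"
Checking substrings for palindromes:
  [1:4] "afa" (len 3) => palindrome
  [3:6] "aaa" (len 3) => palindrome
  [3:5] "aa" (len 2) => palindrome
  [4:6] "aa" (len 2) => palindrome
Longest palindromic substring: "afa" with length 3

3


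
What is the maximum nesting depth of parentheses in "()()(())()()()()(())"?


Input: "()()(())()()()()(())"
Tracking depth:
  Position 0 '(': depth becomes 1
  Position 1 ')': depth becomes 0
  Position 2 '(': depth becomes 1
  Position 3 ')': depth becomes 0
  Position 4 '(': depth becomes 1
  Position 5 '(': depth becomes 2
  Position 6 ')': depth becomes 1
  Position 7 ')': depth becomes 0
  Position 8 '(': depth becomes 1
  Position 9 ')': depth becomes 0
  Position 10 '(': depth becomes 1
  Position 11 ')': depth becomes 0
  Position 12 '(': depth becomes 1
  Position 13 ')': depth becomes 0
  Position 14 '(': depth becomes 1
  Position 15 ')': depth becomes 0
  Position 16 '(': depth becomes 1
  Position 17 '(': depth becomes 2
  Position 18 ')': depth becomes 1
  Position 19 ')': depth becomes 0
Maximum depth reached: 2

2


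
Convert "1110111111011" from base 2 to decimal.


Input: "1110111111011" in base 2
Positional expansion:
  Digit '1' (value 1) x 2^12 = 4096
  Digit '1' (value 1) x 2^11 = 2048
  Digit '1' (value 1) x 2^10 = 1024
  Digit '0' (value 0) x 2^9 = 0
  Digit '1' (value 1) x 2^8 = 256
  Digit '1' (value 1) x 2^7 = 128
  Digit '1' (value 1) x 2^6 = 64
  Digit '1' (value 1) x 2^5 = 32
  Digit '1' (value 1) x 2^4 = 16
  Digit '1' (value 1) x 2^3 = 8
  Digit '0' (value 0) x 2^2 = 0
  Digit '1' (value 1) x 2^1 = 2
  Digit '1' (value 1) x 2^0 = 1
Sum = 7675

7675


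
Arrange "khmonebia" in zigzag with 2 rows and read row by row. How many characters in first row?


Zigzag "khmonebia" into 2 rows:
Placing characters:
  'k' => row 0
  'h' => row 1
  'm' => row 0
  'o' => row 1
  'n' => row 0
  'e' => row 1
  'b' => row 0
  'i' => row 1
  'a' => row 0
Rows:
  Row 0: "kmnba"
  Row 1: "hoei"
First row length: 5

5


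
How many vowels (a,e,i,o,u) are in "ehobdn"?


Input: ehobdn
Checking each character:
  'e' at position 0: vowel (running total: 1)
  'h' at position 1: consonant
  'o' at position 2: vowel (running total: 2)
  'b' at position 3: consonant
  'd' at position 4: consonant
  'n' at position 5: consonant
Total vowels: 2

2


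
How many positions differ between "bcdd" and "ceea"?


Comparing "bcdd" and "ceea" position by position:
  Position 0: 'b' vs 'c' => DIFFER
  Position 1: 'c' vs 'e' => DIFFER
  Position 2: 'd' vs 'e' => DIFFER
  Position 3: 'd' vs 'a' => DIFFER
Positions that differ: 4

4


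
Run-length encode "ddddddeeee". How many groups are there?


Input: ddddddeeee
Scanning for consecutive runs:
  Group 1: 'd' x 6 (positions 0-5)
  Group 2: 'e' x 4 (positions 6-9)
Total groups: 2

2


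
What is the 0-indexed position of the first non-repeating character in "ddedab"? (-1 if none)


Input: ddedab
Character frequencies:
  'a': 1
  'b': 1
  'd': 3
  'e': 1
Scanning left to right for freq == 1:
  Position 0 ('d'): freq=3, skip
  Position 1 ('d'): freq=3, skip
  Position 2 ('e'): unique! => answer = 2

2


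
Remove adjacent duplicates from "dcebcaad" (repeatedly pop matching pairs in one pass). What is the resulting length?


Input: dcebcaad
Stack-based adjacent duplicate removal:
  Read 'd': push. Stack: d
  Read 'c': push. Stack: dc
  Read 'e': push. Stack: dce
  Read 'b': push. Stack: dceb
  Read 'c': push. Stack: dcebc
  Read 'a': push. Stack: dcebca
  Read 'a': matches stack top 'a' => pop. Stack: dcebc
  Read 'd': push. Stack: dcebcd
Final stack: "dcebcd" (length 6)

6


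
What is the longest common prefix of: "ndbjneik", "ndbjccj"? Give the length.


Words: ndbjneik, ndbjccj
  Position 0: all 'n' => match
  Position 1: all 'd' => match
  Position 2: all 'b' => match
  Position 3: all 'j' => match
  Position 4: ('n', 'c') => mismatch, stop
LCP = "ndbj" (length 4)

4


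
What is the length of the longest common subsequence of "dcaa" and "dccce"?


LCS of "dcaa" and "dccce"
DP table:
           d    c    c    c    e
      0    0    0    0    0    0
  d   0    1    1    1    1    1
  c   0    1    2    2    2    2
  a   0    1    2    2    2    2
  a   0    1    2    2    2    2
LCS length = dp[4][5] = 2

2


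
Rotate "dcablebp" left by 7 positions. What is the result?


Input: "dcablebp", rotate left by 7
First 7 characters: "dcableb"
Remaining characters: "p"
Concatenate remaining + first: "p" + "dcableb" = "pdcableb"

pdcableb


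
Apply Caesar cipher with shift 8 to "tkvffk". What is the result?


Caesar cipher: shift "tkvffk" by 8
  't' (pos 19) + 8 = pos 1 = 'b'
  'k' (pos 10) + 8 = pos 18 = 's'
  'v' (pos 21) + 8 = pos 3 = 'd'
  'f' (pos 5) + 8 = pos 13 = 'n'
  'f' (pos 5) + 8 = pos 13 = 'n'
  'k' (pos 10) + 8 = pos 18 = 's'
Result: bsdnns

bsdnns


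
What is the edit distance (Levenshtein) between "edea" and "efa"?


Computing edit distance: "edea" -> "efa"
DP table:
           e    f    a
      0    1    2    3
  e   1    0    1    2
  d   2    1    1    2
  e   3    2    2    2
  a   4    3    3    2
Edit distance = dp[4][3] = 2

2


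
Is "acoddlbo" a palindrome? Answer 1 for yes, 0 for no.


Input: acoddlbo
Reversed: oblddoca
  Compare pos 0 ('a') with pos 7 ('o'): MISMATCH
  Compare pos 1 ('c') with pos 6 ('b'): MISMATCH
  Compare pos 2 ('o') with pos 5 ('l'): MISMATCH
  Compare pos 3 ('d') with pos 4 ('d'): match
Result: not a palindrome

0


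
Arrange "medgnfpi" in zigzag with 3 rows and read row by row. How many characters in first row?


Zigzag "medgnfpi" into 3 rows:
Placing characters:
  'm' => row 0
  'e' => row 1
  'd' => row 2
  'g' => row 1
  'n' => row 0
  'f' => row 1
  'p' => row 2
  'i' => row 1
Rows:
  Row 0: "mn"
  Row 1: "egfi"
  Row 2: "dp"
First row length: 2

2


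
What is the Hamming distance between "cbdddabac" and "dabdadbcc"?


Comparing "cbdddabac" and "dabdadbcc" position by position:
  Position 0: 'c' vs 'd' => differ
  Position 1: 'b' vs 'a' => differ
  Position 2: 'd' vs 'b' => differ
  Position 3: 'd' vs 'd' => same
  Position 4: 'd' vs 'a' => differ
  Position 5: 'a' vs 'd' => differ
  Position 6: 'b' vs 'b' => same
  Position 7: 'a' vs 'c' => differ
  Position 8: 'c' vs 'c' => same
Total differences (Hamming distance): 6

6


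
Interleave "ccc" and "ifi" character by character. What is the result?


Interleaving "ccc" and "ifi":
  Position 0: 'c' from first, 'i' from second => "ci"
  Position 1: 'c' from first, 'f' from second => "cf"
  Position 2: 'c' from first, 'i' from second => "ci"
Result: cicfci

cicfci


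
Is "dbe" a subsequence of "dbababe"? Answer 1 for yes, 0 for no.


Check if "dbe" is a subsequence of "dbababe"
Greedy scan:
  Position 0 ('d'): matches sub[0] = 'd'
  Position 1 ('b'): matches sub[1] = 'b'
  Position 2 ('a'): no match needed
  Position 3 ('b'): no match needed
  Position 4 ('a'): no match needed
  Position 5 ('b'): no match needed
  Position 6 ('e'): matches sub[2] = 'e'
All 3 characters matched => is a subsequence

1


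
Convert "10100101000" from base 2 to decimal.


Input: "10100101000" in base 2
Positional expansion:
  Digit '1' (value 1) x 2^10 = 1024
  Digit '0' (value 0) x 2^9 = 0
  Digit '1' (value 1) x 2^8 = 256
  Digit '0' (value 0) x 2^7 = 0
  Digit '0' (value 0) x 2^6 = 0
  Digit '1' (value 1) x 2^5 = 32
  Digit '0' (value 0) x 2^4 = 0
  Digit '1' (value 1) x 2^3 = 8
  Digit '0' (value 0) x 2^2 = 0
  Digit '0' (value 0) x 2^1 = 0
  Digit '0' (value 0) x 2^0 = 0
Sum = 1320

1320


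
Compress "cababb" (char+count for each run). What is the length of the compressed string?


Input: cababb
Runs:
  'c' x 1 => "c1"
  'a' x 1 => "a1"
  'b' x 1 => "b1"
  'a' x 1 => "a1"
  'b' x 2 => "b2"
Compressed: "c1a1b1a1b2"
Compressed length: 10

10


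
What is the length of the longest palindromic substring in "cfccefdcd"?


Input: "cfccefdcd"
Checking substrings for palindromes:
  [0:3] "cfc" (len 3) => palindrome
  [6:9] "dcd" (len 3) => palindrome
  [2:4] "cc" (len 2) => palindrome
Longest palindromic substring: "cfc" with length 3

3


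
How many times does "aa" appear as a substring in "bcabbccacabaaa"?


Searching for "aa" in "bcabbccacabaaa"
Scanning each position:
  Position 0: "bc" => no
  Position 1: "ca" => no
  Position 2: "ab" => no
  Position 3: "bb" => no
  Position 4: "bc" => no
  Position 5: "cc" => no
  Position 6: "ca" => no
  Position 7: "ac" => no
  Position 8: "ca" => no
  Position 9: "ab" => no
  Position 10: "ba" => no
  Position 11: "aa" => MATCH
  Position 12: "aa" => MATCH
Total occurrences: 2

2


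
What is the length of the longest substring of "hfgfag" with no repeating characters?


Input: "hfgfag"
Sliding window (track last position of each char):
  Position 0 ('h'): window [0,0] length 1 -- new best
  Position 1 ('f'): window [0,1] length 2 -- new best
  Position 2 ('g'): window [0,2] length 3 -- new best
  Position 3 ('f'): repeat (last at 1), move window start to 2
  Position 3 ('f'): window [2,3] length 2
  Position 4 ('a'): window [2,4] length 3
  Position 5 ('g'): repeat (last at 2), move window start to 3
  Position 5 ('g'): window [3,5] length 3
Longest substring with no repeats: "hfg" with length 3

3


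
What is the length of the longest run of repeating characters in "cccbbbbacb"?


Input: "cccbbbbacb"
Scanning for longest run:
  Position 1 ('c'): continues run of 'c', length=2
  Position 2 ('c'): continues run of 'c', length=3
  Position 3 ('b'): new char, reset run to 1
  Position 4 ('b'): continues run of 'b', length=2
  Position 5 ('b'): continues run of 'b', length=3
  Position 6 ('b'): continues run of 'b', length=4
  Position 7 ('a'): new char, reset run to 1
  Position 8 ('c'): new char, reset run to 1
  Position 9 ('b'): new char, reset run to 1
Longest run: 'b' with length 4

4


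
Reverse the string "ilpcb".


Input: ilpcb
Reading characters right to left:
  Position 4: 'b'
  Position 3: 'c'
  Position 2: 'p'
  Position 1: 'l'
  Position 0: 'i'
Reversed: bcpli

bcpli


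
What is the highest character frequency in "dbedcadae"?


Input: dbedcadae
Character counts:
  'a': 2
  'b': 1
  'c': 1
  'd': 3
  'e': 2
Maximum frequency: 3

3


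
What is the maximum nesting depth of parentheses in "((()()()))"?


Input: "((()()()))"
Tracking depth:
  Position 0 '(': depth becomes 1
  Position 1 '(': depth becomes 2
  Position 2 '(': depth becomes 3
  Position 3 ')': depth becomes 2
  Position 4 '(': depth becomes 3
  Position 5 ')': depth becomes 2
  Position 6 '(': depth becomes 3
  Position 7 ')': depth becomes 2
  Position 8 ')': depth becomes 1
  Position 9 ')': depth becomes 0
Maximum depth reached: 3

3


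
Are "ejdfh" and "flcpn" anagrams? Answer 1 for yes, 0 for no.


Strings: "ejdfh", "flcpn"
Sorted first:  defhj
Sorted second: cflnp
Differ at position 0: 'd' vs 'c' => not anagrams

0


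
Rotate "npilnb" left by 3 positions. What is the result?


Input: "npilnb", rotate left by 3
First 3 characters: "npi"
Remaining characters: "lnb"
Concatenate remaining + first: "lnb" + "npi" = "lnbnpi"

lnbnpi


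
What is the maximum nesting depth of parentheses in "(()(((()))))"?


Input: "(()(((()))))"
Tracking depth:
  Position 0 '(': depth becomes 1
  Position 1 '(': depth becomes 2
  Position 2 ')': depth becomes 1
  Position 3 '(': depth becomes 2
  Position 4 '(': depth becomes 3
  Position 5 '(': depth becomes 4
  Position 6 '(': depth becomes 5
  Position 7 ')': depth becomes 4
  Position 8 ')': depth becomes 3
  Position 9 ')': depth becomes 2
  Position 10 ')': depth becomes 1
  Position 11 ')': depth becomes 0
Maximum depth reached: 5

5


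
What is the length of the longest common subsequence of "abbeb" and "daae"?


LCS of "abbeb" and "daae"
DP table:
           d    a    a    e
      0    0    0    0    0
  a   0    0    1    1    1
  b   0    0    1    1    1
  b   0    0    1    1    1
  e   0    0    1    1    2
  b   0    0    1    1    2
LCS length = dp[5][4] = 2

2


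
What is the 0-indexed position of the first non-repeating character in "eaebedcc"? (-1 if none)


Input: eaebedcc
Character frequencies:
  'a': 1
  'b': 1
  'c': 2
  'd': 1
  'e': 3
Scanning left to right for freq == 1:
  Position 0 ('e'): freq=3, skip
  Position 1 ('a'): unique! => answer = 1

1


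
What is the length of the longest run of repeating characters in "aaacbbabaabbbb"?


Input: "aaacbbabaabbbb"
Scanning for longest run:
  Position 1 ('a'): continues run of 'a', length=2
  Position 2 ('a'): continues run of 'a', length=3
  Position 3 ('c'): new char, reset run to 1
  Position 4 ('b'): new char, reset run to 1
  Position 5 ('b'): continues run of 'b', length=2
  Position 6 ('a'): new char, reset run to 1
  Position 7 ('b'): new char, reset run to 1
  Position 8 ('a'): new char, reset run to 1
  Position 9 ('a'): continues run of 'a', length=2
  Position 10 ('b'): new char, reset run to 1
  Position 11 ('b'): continues run of 'b', length=2
  Position 12 ('b'): continues run of 'b', length=3
  Position 13 ('b'): continues run of 'b', length=4
Longest run: 'b' with length 4

4


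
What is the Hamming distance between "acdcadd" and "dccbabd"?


Comparing "acdcadd" and "dccbabd" position by position:
  Position 0: 'a' vs 'd' => differ
  Position 1: 'c' vs 'c' => same
  Position 2: 'd' vs 'c' => differ
  Position 3: 'c' vs 'b' => differ
  Position 4: 'a' vs 'a' => same
  Position 5: 'd' vs 'b' => differ
  Position 6: 'd' vs 'd' => same
Total differences (Hamming distance): 4

4


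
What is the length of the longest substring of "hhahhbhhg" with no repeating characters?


Input: "hhahhbhhg"
Sliding window (track last position of each char):
  Position 0 ('h'): window [0,0] length 1 -- new best
  Position 1 ('h'): repeat (last at 0), move window start to 1
  Position 1 ('h'): window [1,1] length 1
  Position 2 ('a'): window [1,2] length 2 -- new best
  Position 3 ('h'): repeat (last at 1), move window start to 2
  Position 3 ('h'): window [2,3] length 2
  Position 4 ('h'): repeat (last at 3), move window start to 4
  Position 4 ('h'): window [4,4] length 1
  Position 5 ('b'): window [4,5] length 2
  Position 6 ('h'): repeat (last at 4), move window start to 5
  Position 6 ('h'): window [5,6] length 2
  Position 7 ('h'): repeat (last at 6), move window start to 7
  Position 7 ('h'): window [7,7] length 1
  Position 8 ('g'): window [7,8] length 2
Longest substring with no repeats: "ha" with length 2

2


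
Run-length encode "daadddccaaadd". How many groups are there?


Input: daadddccaaadd
Scanning for consecutive runs:
  Group 1: 'd' x 1 (positions 0-0)
  Group 2: 'a' x 2 (positions 1-2)
  Group 3: 'd' x 3 (positions 3-5)
  Group 4: 'c' x 2 (positions 6-7)
  Group 5: 'a' x 3 (positions 8-10)
  Group 6: 'd' x 2 (positions 11-12)
Total groups: 6

6


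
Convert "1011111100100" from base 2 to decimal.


Input: "1011111100100" in base 2
Positional expansion:
  Digit '1' (value 1) x 2^12 = 4096
  Digit '0' (value 0) x 2^11 = 0
  Digit '1' (value 1) x 2^10 = 1024
  Digit '1' (value 1) x 2^9 = 512
  Digit '1' (value 1) x 2^8 = 256
  Digit '1' (value 1) x 2^7 = 128
  Digit '1' (value 1) x 2^6 = 64
  Digit '1' (value 1) x 2^5 = 32
  Digit '0' (value 0) x 2^4 = 0
  Digit '0' (value 0) x 2^3 = 0
  Digit '1' (value 1) x 2^2 = 4
  Digit '0' (value 0) x 2^1 = 0
  Digit '0' (value 0) x 2^0 = 0
Sum = 6116

6116


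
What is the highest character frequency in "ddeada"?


Input: ddeada
Character counts:
  'a': 2
  'd': 3
  'e': 1
Maximum frequency: 3

3


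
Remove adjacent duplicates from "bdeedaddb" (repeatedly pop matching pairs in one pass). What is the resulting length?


Input: bdeedaddb
Stack-based adjacent duplicate removal:
  Read 'b': push. Stack: b
  Read 'd': push. Stack: bd
  Read 'e': push. Stack: bde
  Read 'e': matches stack top 'e' => pop. Stack: bd
  Read 'd': matches stack top 'd' => pop. Stack: b
  Read 'a': push. Stack: ba
  Read 'd': push. Stack: bad
  Read 'd': matches stack top 'd' => pop. Stack: ba
  Read 'b': push. Stack: bab
Final stack: "bab" (length 3)

3


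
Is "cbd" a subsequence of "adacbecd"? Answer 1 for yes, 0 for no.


Check if "cbd" is a subsequence of "adacbecd"
Greedy scan:
  Position 0 ('a'): no match needed
  Position 1 ('d'): no match needed
  Position 2 ('a'): no match needed
  Position 3 ('c'): matches sub[0] = 'c'
  Position 4 ('b'): matches sub[1] = 'b'
  Position 5 ('e'): no match needed
  Position 6 ('c'): no match needed
  Position 7 ('d'): matches sub[2] = 'd'
All 3 characters matched => is a subsequence

1


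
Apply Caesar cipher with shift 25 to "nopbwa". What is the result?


Caesar cipher: shift "nopbwa" by 25
  'n' (pos 13) + 25 = pos 12 = 'm'
  'o' (pos 14) + 25 = pos 13 = 'n'
  'p' (pos 15) + 25 = pos 14 = 'o'
  'b' (pos 1) + 25 = pos 0 = 'a'
  'w' (pos 22) + 25 = pos 21 = 'v'
  'a' (pos 0) + 25 = pos 25 = 'z'
Result: mnoavz

mnoavz


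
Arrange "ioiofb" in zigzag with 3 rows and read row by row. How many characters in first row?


Zigzag "ioiofb" into 3 rows:
Placing characters:
  'i' => row 0
  'o' => row 1
  'i' => row 2
  'o' => row 1
  'f' => row 0
  'b' => row 1
Rows:
  Row 0: "if"
  Row 1: "oob"
  Row 2: "i"
First row length: 2

2


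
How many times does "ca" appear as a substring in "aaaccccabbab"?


Searching for "ca" in "aaaccccabbab"
Scanning each position:
  Position 0: "aa" => no
  Position 1: "aa" => no
  Position 2: "ac" => no
  Position 3: "cc" => no
  Position 4: "cc" => no
  Position 5: "cc" => no
  Position 6: "ca" => MATCH
  Position 7: "ab" => no
  Position 8: "bb" => no
  Position 9: "ba" => no
  Position 10: "ab" => no
Total occurrences: 1

1


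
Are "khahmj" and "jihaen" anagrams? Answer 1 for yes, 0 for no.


Strings: "khahmj", "jihaen"
Sorted first:  ahhjkm
Sorted second: aehijn
Differ at position 1: 'h' vs 'e' => not anagrams

0


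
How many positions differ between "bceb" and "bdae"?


Comparing "bceb" and "bdae" position by position:
  Position 0: 'b' vs 'b' => same
  Position 1: 'c' vs 'd' => DIFFER
  Position 2: 'e' vs 'a' => DIFFER
  Position 3: 'b' vs 'e' => DIFFER
Positions that differ: 3

3


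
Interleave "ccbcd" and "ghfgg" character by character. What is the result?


Interleaving "ccbcd" and "ghfgg":
  Position 0: 'c' from first, 'g' from second => "cg"
  Position 1: 'c' from first, 'h' from second => "ch"
  Position 2: 'b' from first, 'f' from second => "bf"
  Position 3: 'c' from first, 'g' from second => "cg"
  Position 4: 'd' from first, 'g' from second => "dg"
Result: cgchbfcgdg

cgchbfcgdg


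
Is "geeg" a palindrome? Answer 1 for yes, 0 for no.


Input: geeg
Reversed: geeg
  Compare pos 0 ('g') with pos 3 ('g'): match
  Compare pos 1 ('e') with pos 2 ('e'): match
Result: palindrome

1


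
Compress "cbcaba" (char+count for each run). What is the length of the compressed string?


Input: cbcaba
Runs:
  'c' x 1 => "c1"
  'b' x 1 => "b1"
  'c' x 1 => "c1"
  'a' x 1 => "a1"
  'b' x 1 => "b1"
  'a' x 1 => "a1"
Compressed: "c1b1c1a1b1a1"
Compressed length: 12

12


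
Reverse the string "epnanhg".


Input: epnanhg
Reading characters right to left:
  Position 6: 'g'
  Position 5: 'h'
  Position 4: 'n'
  Position 3: 'a'
  Position 2: 'n'
  Position 1: 'p'
  Position 0: 'e'
Reversed: ghnanpe

ghnanpe


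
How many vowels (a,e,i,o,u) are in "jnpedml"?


Input: jnpedml
Checking each character:
  'j' at position 0: consonant
  'n' at position 1: consonant
  'p' at position 2: consonant
  'e' at position 3: vowel (running total: 1)
  'd' at position 4: consonant
  'm' at position 5: consonant
  'l' at position 6: consonant
Total vowels: 1

1


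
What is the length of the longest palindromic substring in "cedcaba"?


Input: "cedcaba"
Checking substrings for palindromes:
  [4:7] "aba" (len 3) => palindrome
Longest palindromic substring: "aba" with length 3

3


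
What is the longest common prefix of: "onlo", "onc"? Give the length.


Words: onlo, onc
  Position 0: all 'o' => match
  Position 1: all 'n' => match
  Position 2: ('l', 'c') => mismatch, stop
LCP = "on" (length 2)

2


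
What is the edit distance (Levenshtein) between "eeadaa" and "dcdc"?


Computing edit distance: "eeadaa" -> "dcdc"
DP table:
           d    c    d    c
      0    1    2    3    4
  e   1    1    2    3    4
  e   2    2    2    3    4
  a   3    3    3    3    4
  d   4    3    4    3    4
  a   5    4    4    4    4
  a   6    5    5    5    5
Edit distance = dp[6][4] = 5

5


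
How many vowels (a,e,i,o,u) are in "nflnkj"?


Input: nflnkj
Checking each character:
  'n' at position 0: consonant
  'f' at position 1: consonant
  'l' at position 2: consonant
  'n' at position 3: consonant
  'k' at position 4: consonant
  'j' at position 5: consonant
Total vowels: 0

0


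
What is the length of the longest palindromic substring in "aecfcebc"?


Input: "aecfcebc"
Checking substrings for palindromes:
  [1:6] "ecfce" (len 5) => palindrome
  [2:5] "cfc" (len 3) => palindrome
Longest palindromic substring: "ecfce" with length 5

5


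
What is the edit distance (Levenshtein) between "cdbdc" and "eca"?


Computing edit distance: "cdbdc" -> "eca"
DP table:
           e    c    a
      0    1    2    3
  c   1    1    1    2
  d   2    2    2    2
  b   3    3    3    3
  d   4    4    4    4
  c   5    5    4    5
Edit distance = dp[5][3] = 5

5


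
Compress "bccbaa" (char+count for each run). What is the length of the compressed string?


Input: bccbaa
Runs:
  'b' x 1 => "b1"
  'c' x 2 => "c2"
  'b' x 1 => "b1"
  'a' x 2 => "a2"
Compressed: "b1c2b1a2"
Compressed length: 8

8


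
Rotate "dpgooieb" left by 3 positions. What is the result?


Input: "dpgooieb", rotate left by 3
First 3 characters: "dpg"
Remaining characters: "ooieb"
Concatenate remaining + first: "ooieb" + "dpg" = "ooiebdpg"

ooiebdpg


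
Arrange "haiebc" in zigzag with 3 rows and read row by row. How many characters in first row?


Zigzag "haiebc" into 3 rows:
Placing characters:
  'h' => row 0
  'a' => row 1
  'i' => row 2
  'e' => row 1
  'b' => row 0
  'c' => row 1
Rows:
  Row 0: "hb"
  Row 1: "aec"
  Row 2: "i"
First row length: 2

2


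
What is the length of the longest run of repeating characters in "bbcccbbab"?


Input: "bbcccbbab"
Scanning for longest run:
  Position 1 ('b'): continues run of 'b', length=2
  Position 2 ('c'): new char, reset run to 1
  Position 3 ('c'): continues run of 'c', length=2
  Position 4 ('c'): continues run of 'c', length=3
  Position 5 ('b'): new char, reset run to 1
  Position 6 ('b'): continues run of 'b', length=2
  Position 7 ('a'): new char, reset run to 1
  Position 8 ('b'): new char, reset run to 1
Longest run: 'c' with length 3

3
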